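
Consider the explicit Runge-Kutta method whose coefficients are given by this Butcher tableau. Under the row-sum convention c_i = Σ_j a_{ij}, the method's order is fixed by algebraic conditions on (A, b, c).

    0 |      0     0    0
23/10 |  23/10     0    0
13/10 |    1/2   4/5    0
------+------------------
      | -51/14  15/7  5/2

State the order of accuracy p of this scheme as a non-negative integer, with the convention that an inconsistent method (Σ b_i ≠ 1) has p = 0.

1

b = (-51/14, 15/7, 5/2)
c = (0, 23/10, 13/10)
Ac = (0, 0, 46/25)
Σ b_i: (-51/14)·1 + 15/7·1 + 5/2·1 = 1 ✓
b·c: 15/7·23/10 + 5/2·13/10 = 229/28 ≠ 1/2 ⇒ order 1.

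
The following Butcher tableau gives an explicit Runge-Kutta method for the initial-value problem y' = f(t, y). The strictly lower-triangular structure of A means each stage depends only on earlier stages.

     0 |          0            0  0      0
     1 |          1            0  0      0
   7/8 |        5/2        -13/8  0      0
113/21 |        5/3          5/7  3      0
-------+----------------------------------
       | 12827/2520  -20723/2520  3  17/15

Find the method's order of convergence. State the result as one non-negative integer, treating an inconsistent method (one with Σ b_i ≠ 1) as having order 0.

2

b = (12827/2520, -20723/2520, 3, 17/15)
c = (0, 1, 7/8, 113/21)
Ac = (0, 0, -13/8, 187/56)
Σ b_i: 12827/2520·1 + (-20723/2520)·1 + 3·1 + 17/15·1 = 1 ✓
b·c: (-20723/2520)·1 + 3·7/8 + 17/15·113/21 = 1/2 ✓
b·c²: (-20723/2520)·1 + 3·49/64 + 17/15·12769/441 = 11383613/423360 ≠ 1/3 ⇒ order 2.
b·Ac: 3·(-13/8) + 17/15·187/56 = -229/210 ≠ 1/6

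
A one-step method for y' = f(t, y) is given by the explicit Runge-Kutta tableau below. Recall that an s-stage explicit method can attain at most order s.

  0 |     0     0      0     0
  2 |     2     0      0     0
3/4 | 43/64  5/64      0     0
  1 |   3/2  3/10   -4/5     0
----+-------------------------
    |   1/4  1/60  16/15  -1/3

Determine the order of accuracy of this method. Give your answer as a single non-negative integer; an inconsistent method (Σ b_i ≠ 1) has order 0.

b = (1/4, 1/60, 16/15, -1/3)
c = (0, 2, 3/4, 1)
Ac = (0, 0, 5/32, 0)
Σ b_i: 1/4·1 + 1/60·1 + 16/15·1 + (-1/3)·1 = 1 ✓
b·c: 1/60·2 + 16/15·3/4 + (-1/3)·1 = 1/2 ✓
b·c²: 1/60·4 + 16/15·9/16 + (-1/3)·1 = 1/3 ✓
b·Ac: 16/15·5/32 = 1/6 ✓
b·c³: 1/60·8 + 16/15·27/64 + (-1/3)·1 = 1/4 ✓
b·(c∘Ac): 16/15·15/128 = 1/8 ✓
b·Ac²: 16/15·5/16 + (-1/3)·3/4 = 1/12 ✓
b·A²c: (-1/3)·(-1/8) = 1/24 ✓; 4 stages ⇒ order 4.

4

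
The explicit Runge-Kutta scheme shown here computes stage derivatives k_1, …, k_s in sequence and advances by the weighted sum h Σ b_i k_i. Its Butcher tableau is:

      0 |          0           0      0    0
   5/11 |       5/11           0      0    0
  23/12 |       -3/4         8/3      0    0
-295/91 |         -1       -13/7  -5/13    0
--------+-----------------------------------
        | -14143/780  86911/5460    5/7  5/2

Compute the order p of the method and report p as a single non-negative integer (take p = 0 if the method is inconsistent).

b = (-14143/780, 86911/5460, 5/7, 5/2)
c = (0, 5/11, 23/12, -295/91)
Ac = (0, 0, 40/33, -18995/12012)
Σ b_i: (-14143/780)·1 + 86911/5460·1 + 5/7·1 + 5/2·1 = 1 ✓
b·c: 86911/5460·5/11 + 5/7·23/12 + 5/2·(-295/91) = 1/2 ✓
b·c²: 86911/5460·25/121 + 5/7·529/144 + 5/2·87025/8281 = 422177845/13117104 ≠ 1/3 ⇒ order 2.
b·Ac: 5/7·40/33 + 5/2·(-18995/12012) = -24725/8008 ≠ 1/6

2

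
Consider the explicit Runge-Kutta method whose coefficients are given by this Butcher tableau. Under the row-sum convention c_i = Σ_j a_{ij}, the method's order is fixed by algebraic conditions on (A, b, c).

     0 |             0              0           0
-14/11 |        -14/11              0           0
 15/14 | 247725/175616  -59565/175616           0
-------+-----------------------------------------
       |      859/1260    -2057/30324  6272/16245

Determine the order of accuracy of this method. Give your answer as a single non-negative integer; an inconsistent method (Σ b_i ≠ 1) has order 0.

3

b = (859/1260, -2057/30324, 6272/16245)
c = (0, -14/11, 15/14)
Ac = (0, 0, 5415/12544)
Σ b_i: 859/1260·1 + (-2057/30324)·1 + 6272/16245·1 = 1 ✓
b·c: (-2057/30324)·(-14/11) + 6272/16245·15/14 = 1/2 ✓
b·c²: (-2057/30324)·196/121 + 6272/16245·225/196 = 1/3 ✓
b·Ac: 6272/16245·5415/12544 = 1/6 ✓; 3 stages ⇒ order 3.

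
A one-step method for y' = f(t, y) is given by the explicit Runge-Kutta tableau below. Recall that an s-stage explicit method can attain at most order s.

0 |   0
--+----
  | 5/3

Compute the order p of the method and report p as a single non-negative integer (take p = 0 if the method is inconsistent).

0

b = (5/3)
c = (0)
Σ b_i: 5/3·1 = 5/3 ≠ 1 ⇒ order 0.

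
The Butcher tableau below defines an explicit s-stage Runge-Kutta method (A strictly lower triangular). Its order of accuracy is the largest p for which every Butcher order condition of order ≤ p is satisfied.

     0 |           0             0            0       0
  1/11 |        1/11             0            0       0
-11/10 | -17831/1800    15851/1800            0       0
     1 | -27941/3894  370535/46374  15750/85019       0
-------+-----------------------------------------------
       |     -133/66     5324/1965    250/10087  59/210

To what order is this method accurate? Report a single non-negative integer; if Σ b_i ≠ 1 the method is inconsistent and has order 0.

4

b = (-133/66, 5324/1965, 250/10087, 59/210)
c = (0, 1/11, -11/10, 1)
Ac = (0, 0, 1441/1800, 185/354)
Σ b_i: (-133/66)·1 + 5324/1965·1 + 250/10087·1 + 59/210·1 = 1 ✓
b·c: 5324/1965·1/11 + 250/10087·(-11/10) + 59/210·1 = 1/2 ✓
b·c²: 5324/1965·1/121 + 250/10087·121/100 + 59/210·1 = 1/3 ✓
b·Ac: 250/10087·1441/1800 + 59/210·185/354 = 1/6 ✓
b·c³: 5324/1965·1/1331 + 250/10087·(-1331/1000) + 59/210·1 = 1/4 ✓
b·(c∘Ac): 250/10087·(-15851/18000) + 59/210·185/354 = 1/8 ✓
b·Ac²: 250/10087·131/1800 + 59/210·565/1947 = 1/12 ✓
b·A²c: 59/210·35/236 = 1/24 ✓; 4 stages ⇒ order 4.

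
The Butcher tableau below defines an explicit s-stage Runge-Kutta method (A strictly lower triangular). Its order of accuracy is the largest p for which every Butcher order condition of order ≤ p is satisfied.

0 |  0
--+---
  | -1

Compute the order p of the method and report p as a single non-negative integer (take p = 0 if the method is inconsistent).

0

b = (-1)
c = (0)
Σ b_i: (-1)·1 = -1 ≠ 1 ⇒ order 0.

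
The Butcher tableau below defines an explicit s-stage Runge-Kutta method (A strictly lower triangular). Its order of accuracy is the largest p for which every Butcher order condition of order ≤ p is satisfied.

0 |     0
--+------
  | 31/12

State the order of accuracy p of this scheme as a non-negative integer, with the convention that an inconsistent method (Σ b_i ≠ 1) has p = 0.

0

b = (31/12)
c = (0)
Σ b_i: 31/12·1 = 31/12 ≠ 1 ⇒ order 0.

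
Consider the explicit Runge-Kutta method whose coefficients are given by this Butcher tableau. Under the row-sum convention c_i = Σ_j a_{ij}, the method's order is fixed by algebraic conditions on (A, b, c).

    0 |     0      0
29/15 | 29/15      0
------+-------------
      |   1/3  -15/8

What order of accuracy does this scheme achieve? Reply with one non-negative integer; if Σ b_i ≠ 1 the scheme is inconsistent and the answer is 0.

b = (1/3, -15/8)
c = (0, 29/15)
Σ b_i: 1/3·1 + (-15/8)·1 = -37/24 ≠ 1 ⇒ order 0.

0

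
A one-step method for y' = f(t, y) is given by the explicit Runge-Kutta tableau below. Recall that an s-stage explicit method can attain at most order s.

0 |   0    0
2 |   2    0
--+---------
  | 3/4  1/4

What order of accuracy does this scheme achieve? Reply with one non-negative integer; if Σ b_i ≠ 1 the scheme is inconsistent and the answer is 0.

2

b = (3/4, 1/4)
c = (0, 2)
Σ b_i: 3/4·1 + 1/4·1 = 1 ✓
b·c: 1/4·2 = 1/2 ✓; 2 stages ⇒ order 2.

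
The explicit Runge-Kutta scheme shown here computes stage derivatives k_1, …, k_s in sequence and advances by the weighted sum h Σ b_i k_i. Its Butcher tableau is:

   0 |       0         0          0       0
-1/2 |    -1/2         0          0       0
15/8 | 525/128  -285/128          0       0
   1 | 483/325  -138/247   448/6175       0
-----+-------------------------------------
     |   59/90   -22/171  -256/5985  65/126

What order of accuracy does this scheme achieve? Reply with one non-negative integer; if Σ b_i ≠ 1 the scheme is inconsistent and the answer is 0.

b = (59/90, -22/171, -256/5985, 65/126)
c = (0, -1/2, 15/8, 1)
Ac = (0, 0, 285/256, 27/65)
Σ b_i: 59/90·1 + (-22/171)·1 + (-256/5985)·1 + 65/126·1 = 1 ✓
b·c: (-22/171)·(-1/2) + (-256/5985)·15/8 + 65/126·1 = 1/2 ✓
b·c²: (-22/171)·1/4 + (-256/5985)·225/64 + 65/126·1 = 1/3 ✓
b·Ac: (-256/5985)·285/256 + 65/126·27/65 = 1/6 ✓
b·c³: (-22/171)·(-1/8) + (-256/5985)·3375/512 + 65/126·1 = 1/4 ✓
b·(c∘Ac): (-256/5985)·4275/2048 + 65/126·27/65 = 1/8 ✓
b·Ac²: (-256/5985)·(-285/512) + 65/126·3/26 = 1/12 ✓
b·A²c: 65/126·21/260 = 1/24 ✓; 4 stages ⇒ order 4.

4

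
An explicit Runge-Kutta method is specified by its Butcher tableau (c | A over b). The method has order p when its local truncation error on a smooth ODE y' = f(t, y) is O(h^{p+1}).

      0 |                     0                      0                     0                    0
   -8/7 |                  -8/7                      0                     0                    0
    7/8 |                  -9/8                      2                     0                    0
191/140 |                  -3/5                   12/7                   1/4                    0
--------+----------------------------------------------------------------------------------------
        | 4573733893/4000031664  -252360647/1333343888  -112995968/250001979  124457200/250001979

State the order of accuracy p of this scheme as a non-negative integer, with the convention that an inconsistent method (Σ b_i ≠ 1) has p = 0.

3

b = (4573733893/4000031664, -252360647/1333343888, -112995968/250001979, 124457200/250001979)
c = (0, -8/7, 7/8, 191/140)
Ac = (0, 0, -16/7, -2729/1568)
Σ b_i: 4573733893/4000031664·1 + (-252360647/1333343888)·1 + (-112995968/250001979)·1 + 124457200/250001979·1 = 1 ✓
b·c: (-252360647/1333343888)·(-8/7) + (-112995968/250001979)·7/8 + 124457200/250001979·191/140 = 1/2 ✓
b·c²: (-252360647/1333343888)·64/49 + (-112995968/250001979)·49/64 + 124457200/250001979·36481/19600 = 1/3 ✓
b·Ac: (-112995968/250001979)·(-16/7) + 124457200/250001979·(-2729/1568) = 1/6 ✓
b·c³: (-252360647/1333343888)·(-512/343) + (-112995968/250001979)·343/512 + 124457200/250001979·6967871/2744000 = 25395776422/20416828285 ≠ 1/4 ⇒ order 3.
b·(c∘Ac): (-112995968/250001979)·(-2) + 124457200/250001979·(-521239/219520) = -9084640881/32666925256 ≠ 1/8
b·Ac²: (-112995968/250001979)·128/49 + 124457200/250001979·213415/87808 = 273159091/9333407216 ≠ 1/12
b·A²c: 124457200/250001979·(-4/7) = -71118400/250001979 ≠ 1/24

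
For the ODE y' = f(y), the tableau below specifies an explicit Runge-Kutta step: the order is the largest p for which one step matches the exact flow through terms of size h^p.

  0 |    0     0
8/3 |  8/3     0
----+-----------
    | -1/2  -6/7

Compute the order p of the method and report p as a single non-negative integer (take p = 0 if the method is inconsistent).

0

b = (-1/2, -6/7)
c = (0, 8/3)
Σ b_i: (-1/2)·1 + (-6/7)·1 = -19/14 ≠ 1 ⇒ order 0.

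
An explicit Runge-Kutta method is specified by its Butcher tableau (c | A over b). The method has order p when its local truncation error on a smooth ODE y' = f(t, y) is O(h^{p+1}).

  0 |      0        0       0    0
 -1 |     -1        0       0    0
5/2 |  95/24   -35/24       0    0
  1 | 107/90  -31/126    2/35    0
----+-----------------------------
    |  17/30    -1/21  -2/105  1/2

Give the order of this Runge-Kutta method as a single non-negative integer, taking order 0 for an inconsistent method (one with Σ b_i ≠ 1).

4

b = (17/30, -1/21, -2/105, 1/2)
c = (0, -1, 5/2, 1)
Ac = (0, 0, 35/24, 7/18)
Σ b_i: 17/30·1 + (-1/21)·1 + (-2/105)·1 + 1/2·1 = 1 ✓
b·c: (-1/21)·(-1) + (-2/105)·5/2 + 1/2·1 = 1/2 ✓
b·c²: (-1/21)·1 + (-2/105)·25/4 + 1/2·1 = 1/3 ✓
b·Ac: (-2/105)·35/24 + 1/2·7/18 = 1/6 ✓
b·c³: (-1/21)·(-1) + (-2/105)·125/8 + 1/2·1 = 1/4 ✓
b·(c∘Ac): (-2/105)·175/48 + 1/2·7/18 = 1/8 ✓
b·Ac²: (-2/105)·(-35/24) + 1/2·1/9 = 1/12 ✓
b·A²c: 1/2·1/12 = 1/24 ✓; 4 stages ⇒ order 4.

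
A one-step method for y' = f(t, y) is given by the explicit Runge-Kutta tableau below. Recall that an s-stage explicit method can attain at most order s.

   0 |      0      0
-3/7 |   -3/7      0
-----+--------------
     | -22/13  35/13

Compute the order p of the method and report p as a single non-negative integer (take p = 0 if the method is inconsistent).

b = (-22/13, 35/13)
c = (0, -3/7)
Σ b_i: (-22/13)·1 + 35/13·1 = 1 ✓
b·c: 35/13·(-3/7) = -15/13 ≠ 1/2 ⇒ order 1.

1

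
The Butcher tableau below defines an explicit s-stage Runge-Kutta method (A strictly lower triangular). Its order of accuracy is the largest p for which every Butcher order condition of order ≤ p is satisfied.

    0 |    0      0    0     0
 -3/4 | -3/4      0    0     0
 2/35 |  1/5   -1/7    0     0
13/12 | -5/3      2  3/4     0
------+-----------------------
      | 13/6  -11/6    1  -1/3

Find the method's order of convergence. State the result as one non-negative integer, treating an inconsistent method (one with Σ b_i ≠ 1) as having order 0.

b = (13/6, -11/6, 1, -1/3)
c = (0, -3/4, 2/35, 13/12)
Ac = (0, 0, 3/28, -51/35)
Σ b_i: 13/6·1 + (-11/6)·1 + 1·1 + (-1/3)·1 = 1 ✓
b·c: (-11/6)·(-3/4) + 1·2/35 + (-1/3)·13/12 = 2699/2520 ≠ 1/2 ⇒ order 1.

1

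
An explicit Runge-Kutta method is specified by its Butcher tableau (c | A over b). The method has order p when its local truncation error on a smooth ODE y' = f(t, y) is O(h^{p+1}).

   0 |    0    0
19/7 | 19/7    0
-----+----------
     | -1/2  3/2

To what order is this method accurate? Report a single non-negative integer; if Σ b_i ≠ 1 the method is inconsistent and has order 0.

1

b = (-1/2, 3/2)
c = (0, 19/7)
Σ b_i: (-1/2)·1 + 3/2·1 = 1 ✓
b·c: 3/2·19/7 = 57/14 ≠ 1/2 ⇒ order 1.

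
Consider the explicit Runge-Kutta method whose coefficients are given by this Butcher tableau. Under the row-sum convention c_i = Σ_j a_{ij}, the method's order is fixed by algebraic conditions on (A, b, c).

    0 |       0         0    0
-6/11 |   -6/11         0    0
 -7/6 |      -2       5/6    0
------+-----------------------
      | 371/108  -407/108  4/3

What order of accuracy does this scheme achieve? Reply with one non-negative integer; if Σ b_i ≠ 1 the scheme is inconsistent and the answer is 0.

b = (371/108, -407/108, 4/3)
c = (0, -6/11, -7/6)
Ac = (0, 0, -5/11)
Σ b_i: 371/108·1 + (-407/108)·1 + 4/3·1 = 1 ✓
b·c: (-407/108)·(-6/11) + 4/3·(-7/6) = 1/2 ✓
b·c²: (-407/108)·36/121 + 4/3·49/36 = 206/297 ≠ 1/3 ⇒ order 2.
b·Ac: 4/3·(-5/11) = -20/33 ≠ 1/6

2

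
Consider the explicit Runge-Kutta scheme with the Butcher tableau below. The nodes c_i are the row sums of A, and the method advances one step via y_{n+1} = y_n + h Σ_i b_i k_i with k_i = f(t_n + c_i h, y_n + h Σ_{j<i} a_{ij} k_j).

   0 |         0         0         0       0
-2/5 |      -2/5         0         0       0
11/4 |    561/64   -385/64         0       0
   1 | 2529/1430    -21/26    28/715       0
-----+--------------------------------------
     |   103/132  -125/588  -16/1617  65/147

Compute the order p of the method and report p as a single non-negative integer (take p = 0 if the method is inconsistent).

4

b = (103/132, -125/588, -16/1617, 65/147)
c = (0, -2/5, 11/4, 1)
Ac = (0, 0, 77/32, 28/65)
Σ b_i: 103/132·1 + (-125/588)·1 + (-16/1617)·1 + 65/147·1 = 1 ✓
b·c: (-125/588)·(-2/5) + (-16/1617)·11/4 + 65/147·1 = 1/2 ✓
b·c²: (-125/588)·4/25 + (-16/1617)·121/16 + 65/147·1 = 1/3 ✓
b·Ac: (-16/1617)·77/32 + 65/147·28/65 = 1/6 ✓
b·c³: (-125/588)·(-8/125) + (-16/1617)·1331/64 + 65/147·1 = 1/4 ✓
b·(c∘Ac): (-16/1617)·847/128 + 65/147·28/65 = 1/8 ✓
b·Ac²: (-16/1617)·(-77/80) + 65/147·217/1300 = 1/12 ✓
b·A²c: 65/147·49/520 = 1/24 ✓; 4 stages ⇒ order 4.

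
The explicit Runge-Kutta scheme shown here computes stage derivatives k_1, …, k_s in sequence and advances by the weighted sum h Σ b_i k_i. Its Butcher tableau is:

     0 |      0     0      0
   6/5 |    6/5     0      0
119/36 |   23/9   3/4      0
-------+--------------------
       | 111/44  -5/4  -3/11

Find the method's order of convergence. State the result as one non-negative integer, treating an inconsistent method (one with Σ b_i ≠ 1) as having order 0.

1

b = (111/44, -5/4, -3/11)
c = (0, 6/5, 119/36)
Ac = (0, 0, 9/10)
Σ b_i: 111/44·1 + (-5/4)·1 + (-3/11)·1 = 1 ✓
b·c: (-5/4)·6/5 + (-3/11)·119/36 = -317/132 ≠ 1/2 ⇒ order 1.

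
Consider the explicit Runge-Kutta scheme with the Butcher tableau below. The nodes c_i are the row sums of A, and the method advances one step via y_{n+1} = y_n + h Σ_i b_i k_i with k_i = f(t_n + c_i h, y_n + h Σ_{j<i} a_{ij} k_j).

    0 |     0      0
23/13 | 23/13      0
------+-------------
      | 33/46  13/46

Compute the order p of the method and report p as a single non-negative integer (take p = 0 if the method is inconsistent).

b = (33/46, 13/46)
c = (0, 23/13)
Σ b_i: 33/46·1 + 13/46·1 = 1 ✓
b·c: 13/46·23/13 = 1/2 ✓; 2 stages ⇒ order 2.

2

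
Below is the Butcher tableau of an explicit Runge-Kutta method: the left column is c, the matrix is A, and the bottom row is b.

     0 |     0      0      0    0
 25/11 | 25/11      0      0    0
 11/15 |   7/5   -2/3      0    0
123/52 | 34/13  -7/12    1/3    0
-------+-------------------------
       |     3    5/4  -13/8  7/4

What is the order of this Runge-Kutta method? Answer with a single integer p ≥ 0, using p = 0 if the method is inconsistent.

b = (3, 5/4, -13/8, 7/4)
c = (0, 25/11, 11/15, 123/52)
Ac = (0, 0, -50/33, -2141/1980)
Σ b_i: 3·1 + 5/4·1 + (-13/8)·1 + 7/4·1 = 35/8 ≠ 1 ⇒ order 0.

0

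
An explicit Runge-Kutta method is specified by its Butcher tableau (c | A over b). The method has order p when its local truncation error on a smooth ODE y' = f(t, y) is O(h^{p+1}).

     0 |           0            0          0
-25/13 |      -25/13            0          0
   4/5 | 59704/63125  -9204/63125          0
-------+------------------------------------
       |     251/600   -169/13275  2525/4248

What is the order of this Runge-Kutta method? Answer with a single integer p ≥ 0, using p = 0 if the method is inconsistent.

b = (251/600, -169/13275, 2525/4248)
c = (0, -25/13, 4/5)
Ac = (0, 0, 708/2525)
Σ b_i: 251/600·1 + (-169/13275)·1 + 2525/4248·1 = 1 ✓
b·c: (-169/13275)·(-25/13) + 2525/4248·4/5 = 1/2 ✓
b·c²: (-169/13275)·625/169 + 2525/4248·16/25 = 1/3 ✓
b·Ac: 2525/4248·708/2525 = 1/6 ✓; 3 stages ⇒ order 3.

3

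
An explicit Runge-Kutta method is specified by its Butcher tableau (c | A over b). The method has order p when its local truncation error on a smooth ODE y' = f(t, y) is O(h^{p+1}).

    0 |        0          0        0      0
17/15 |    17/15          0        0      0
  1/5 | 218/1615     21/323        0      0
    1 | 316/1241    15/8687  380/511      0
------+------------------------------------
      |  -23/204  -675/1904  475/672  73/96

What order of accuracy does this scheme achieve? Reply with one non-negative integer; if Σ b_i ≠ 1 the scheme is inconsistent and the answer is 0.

b = (-23/204, -675/1904, 475/672, 73/96)
c = (0, 17/15, 1/5, 1)
Ac = (0, 0, 7/95, 11/73)
Σ b_i: (-23/204)·1 + (-675/1904)·1 + 475/672·1 + 73/96·1 = 1 ✓
b·c: (-675/1904)·17/15 + 475/672·1/5 + 73/96·1 = 1/2 ✓
b·c²: (-675/1904)·289/225 + 475/672·1/25 + 73/96·1 = 1/3 ✓
b·Ac: 475/672·7/95 + 73/96·11/73 = 1/6 ✓
b·c³: (-675/1904)·4913/3375 + 475/672·1/125 + 73/96·1 = 1/4 ✓
b·(c∘Ac): 475/672·7/475 + 73/96·11/73 = 1/8 ✓
b·Ac²: 475/672·119/1425 + 73/96·7/219 = 1/12 ✓
b·A²c: 73/96·4/73 = 1/24 ✓; 4 stages ⇒ order 4.

4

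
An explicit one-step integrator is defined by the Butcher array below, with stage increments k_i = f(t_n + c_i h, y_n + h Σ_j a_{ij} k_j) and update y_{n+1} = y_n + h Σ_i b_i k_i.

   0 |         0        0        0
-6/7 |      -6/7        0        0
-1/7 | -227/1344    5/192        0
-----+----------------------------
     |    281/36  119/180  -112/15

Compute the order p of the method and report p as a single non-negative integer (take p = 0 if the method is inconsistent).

3

b = (281/36, 119/180, -112/15)
c = (0, -6/7, -1/7)
Ac = (0, 0, -5/224)
Σ b_i: 281/36·1 + 119/180·1 + (-112/15)·1 = 1 ✓
b·c: 119/180·(-6/7) + (-112/15)·(-1/7) = 1/2 ✓
b·c²: 119/180·36/49 + (-112/15)·1/49 = 1/3 ✓
b·Ac: (-112/15)·(-5/224) = 1/6 ✓; 3 stages ⇒ order 3.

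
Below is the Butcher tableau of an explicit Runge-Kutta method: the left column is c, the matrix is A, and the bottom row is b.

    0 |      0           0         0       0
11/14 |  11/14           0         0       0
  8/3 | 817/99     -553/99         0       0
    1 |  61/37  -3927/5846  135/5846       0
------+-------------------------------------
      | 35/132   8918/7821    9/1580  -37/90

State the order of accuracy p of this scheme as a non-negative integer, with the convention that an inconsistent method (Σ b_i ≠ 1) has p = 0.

b = (35/132, 8918/7821, 9/1580, -37/90)
c = (0, 11/14, 8/3, 1)
Ac = (0, 0, -79/18, -69/148)
Σ b_i: 35/132·1 + 8918/7821·1 + 9/1580·1 + (-37/90)·1 = 1 ✓
b·c: 8918/7821·11/14 + 9/1580·8/3 + (-37/90)·1 = 1/2 ✓
b·c²: 8918/7821·121/196 + 9/1580·64/9 + (-37/90)·1 = 1/3 ✓
b·Ac: 9/1580·(-79/18) + (-37/90)·(-69/148) = 1/6 ✓
b·c³: 8918/7821·1331/2744 + 9/1580·512/27 + (-37/90)·1 = 1/4 ✓
b·(c∘Ac): 9/1580·(-316/27) + (-37/90)·(-69/148) = 1/8 ✓
b·Ac²: 9/1580·(-869/252) + (-37/90)·(-519/2072) = 1/12 ✓
b·A²c: (-37/90)·(-15/148) = 1/24 ✓; 4 stages ⇒ order 4.

4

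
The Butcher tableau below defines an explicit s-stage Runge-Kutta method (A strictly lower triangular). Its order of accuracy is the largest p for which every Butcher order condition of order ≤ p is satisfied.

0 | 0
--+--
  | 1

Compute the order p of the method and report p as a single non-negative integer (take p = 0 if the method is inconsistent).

b = (1)
c = (0)
Σ b_i: 1·1 = 1 ✓; 1 stage ⇒ order 1.

1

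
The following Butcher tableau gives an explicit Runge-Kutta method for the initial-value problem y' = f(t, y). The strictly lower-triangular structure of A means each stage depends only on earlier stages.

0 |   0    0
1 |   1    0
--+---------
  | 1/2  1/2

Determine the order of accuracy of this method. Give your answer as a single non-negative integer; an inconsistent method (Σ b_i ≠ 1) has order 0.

2

b = (1/2, 1/2)
c = (0, 1)
Σ b_i: 1/2·1 + 1/2·1 = 1 ✓
b·c: 1/2·1 = 1/2 ✓; 2 stages ⇒ order 2.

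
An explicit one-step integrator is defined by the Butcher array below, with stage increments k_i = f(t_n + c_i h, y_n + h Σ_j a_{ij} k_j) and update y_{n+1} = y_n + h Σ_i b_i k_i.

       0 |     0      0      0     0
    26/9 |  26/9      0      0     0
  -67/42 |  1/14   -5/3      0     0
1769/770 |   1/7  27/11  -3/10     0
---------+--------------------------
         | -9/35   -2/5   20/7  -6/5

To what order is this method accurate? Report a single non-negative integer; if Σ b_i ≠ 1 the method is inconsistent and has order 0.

b = (-9/35, -2/5, 20/7, -6/5)
c = (0, 26/9, -67/42, 1769/770)
Ac = (0, 0, -130/27, 11657/1540)
Σ b_i: (-9/35)·1 + (-2/5)·1 + 20/7·1 + (-6/5)·1 = 1 ✓
b·c: (-2/5)·26/9 + 20/7·(-67/42) + (-6/5)·1769/770 = -1027231/121275 ≠ 1/2 ⇒ order 1.

1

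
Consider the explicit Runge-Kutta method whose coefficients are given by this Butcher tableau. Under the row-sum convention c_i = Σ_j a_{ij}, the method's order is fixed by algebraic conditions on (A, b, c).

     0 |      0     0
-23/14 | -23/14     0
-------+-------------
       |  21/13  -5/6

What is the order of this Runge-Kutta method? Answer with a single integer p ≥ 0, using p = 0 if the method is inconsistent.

0

b = (21/13, -5/6)
c = (0, -23/14)
Σ b_i: 21/13·1 + (-5/6)·1 = 61/78 ≠ 1 ⇒ order 0.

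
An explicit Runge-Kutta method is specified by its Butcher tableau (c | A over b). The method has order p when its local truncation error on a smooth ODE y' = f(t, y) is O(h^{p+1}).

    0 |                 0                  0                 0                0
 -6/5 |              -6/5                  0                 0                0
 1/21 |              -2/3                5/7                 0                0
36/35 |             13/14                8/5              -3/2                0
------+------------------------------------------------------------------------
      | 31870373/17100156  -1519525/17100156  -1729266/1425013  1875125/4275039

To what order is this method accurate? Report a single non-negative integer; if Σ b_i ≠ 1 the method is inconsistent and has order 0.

b = (31870373/17100156, -1519525/17100156, -1729266/1425013, 1875125/4275039)
c = (0, -6/5, 1/21, 36/35)
Ac = (0, 0, -6/7, -697/350)
Σ b_i: 31870373/17100156·1 + (-1519525/17100156)·1 + (-1729266/1425013)·1 + 1875125/4275039·1 = 1 ✓
b·c: (-1519525/17100156)·(-6/5) + (-1729266/1425013)·1/21 + 1875125/4275039·36/35 = 1/2 ✓
b·c²: (-1519525/17100156)·36/25 + (-1729266/1425013)·1/441 + 1875125/4275039·1296/1225 = 1/3 ✓
b·Ac: (-1729266/1425013)·(-6/7) + 1875125/4275039·(-697/350) = 1/6 ✓
b·c³: (-1519525/17100156)·(-216/125) + (-1729266/1425013)·1/9261 + 1875125/4275039·46656/42875 = 1981824968/3142153665 ≠ 1/4 ⇒ order 3.
b·(c∘Ac): (-1729266/1425013)·(-2/49) + 1875125/4275039·(-12546/6125) = -8467950/9975091 ≠ 1/8
b·Ac²: (-1729266/1425013)·36/35 + 1875125/4275039·84547/36750 = -214643263/897758190 ≠ 1/12
b·A²c: 1875125/4275039·9/7 = 803625/1425013 ≠ 1/24

3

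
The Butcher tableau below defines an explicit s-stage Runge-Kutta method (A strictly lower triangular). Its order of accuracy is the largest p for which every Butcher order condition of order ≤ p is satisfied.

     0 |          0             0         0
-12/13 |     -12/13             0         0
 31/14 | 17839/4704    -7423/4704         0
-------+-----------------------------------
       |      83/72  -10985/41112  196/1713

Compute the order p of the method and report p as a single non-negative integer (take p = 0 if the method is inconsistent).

b = (83/72, -10985/41112, 196/1713)
c = (0, -12/13, 31/14)
Ac = (0, 0, 571/392)
Σ b_i: 83/72·1 + (-10985/41112)·1 + 196/1713·1 = 1 ✓
b·c: (-10985/41112)·(-12/13) + 196/1713·31/14 = 1/2 ✓
b·c²: (-10985/41112)·144/169 + 196/1713·961/196 = 1/3 ✓
b·Ac: 196/1713·571/392 = 1/6 ✓; 3 stages ⇒ order 3.

3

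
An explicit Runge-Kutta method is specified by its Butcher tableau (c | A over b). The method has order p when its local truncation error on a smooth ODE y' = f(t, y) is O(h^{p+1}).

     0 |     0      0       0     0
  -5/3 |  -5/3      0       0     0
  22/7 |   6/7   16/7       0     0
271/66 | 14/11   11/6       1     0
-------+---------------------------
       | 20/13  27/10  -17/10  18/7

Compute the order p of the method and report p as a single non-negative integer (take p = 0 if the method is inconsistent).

b = (20/13, 27/10, -17/10, 18/7)
c = (0, -5/3, 22/7, 271/66)
Ac = (0, 0, -80/21, 11/126)
Σ b_i: 20/13·1 + 27/10·1 + (-17/10)·1 + 18/7·1 = 465/91 ≠ 1 ⇒ order 0.

0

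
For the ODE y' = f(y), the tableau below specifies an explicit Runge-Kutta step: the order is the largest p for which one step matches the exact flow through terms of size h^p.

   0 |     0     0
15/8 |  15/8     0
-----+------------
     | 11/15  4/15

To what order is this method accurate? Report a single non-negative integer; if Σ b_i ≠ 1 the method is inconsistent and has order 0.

b = (11/15, 4/15)
c = (0, 15/8)
Σ b_i: 11/15·1 + 4/15·1 = 1 ✓
b·c: 4/15·15/8 = 1/2 ✓; 2 stages ⇒ order 2.

2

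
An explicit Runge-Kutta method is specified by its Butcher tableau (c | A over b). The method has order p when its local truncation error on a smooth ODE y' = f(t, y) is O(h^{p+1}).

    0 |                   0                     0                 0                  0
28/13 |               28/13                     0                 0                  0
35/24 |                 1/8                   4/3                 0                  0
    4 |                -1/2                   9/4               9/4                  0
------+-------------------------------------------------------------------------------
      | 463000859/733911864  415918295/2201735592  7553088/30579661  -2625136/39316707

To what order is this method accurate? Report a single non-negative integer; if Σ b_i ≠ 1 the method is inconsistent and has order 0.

b = (463000859/733911864, 415918295/2201735592, 7553088/30579661, -2625136/39316707)
c = (0, 28/13, 35/24, 4)
Ac = (0, 0, 112/39, 3381/416)
Σ b_i: 463000859/733911864·1 + 415918295/2201735592·1 + 7553088/30579661·1 + (-2625136/39316707)·1 = 1 ✓
b·c: 415918295/2201735592·28/13 + 7553088/30579661·35/24 + (-2625136/39316707)·4 = 1/2 ✓
b·c²: 415918295/2201735592·784/169 + 7553088/30579661·1225/576 + (-2625136/39316707)·16 = 1/3 ✓
b·Ac: 7553088/30579661·112/39 + (-2625136/39316707)·3381/416 = 1/6 ✓
b·c³: 415918295/2201735592·21952/2197 + 7553088/30579661·42875/13824 + (-2625136/39316707)·64 = -2207556287/1362979176 ≠ 1/4 ⇒ order 3.
b·(c∘Ac): 7553088/30579661·490/117 + (-2625136/39316707)·3381/104 = -193577314/170372397 ≠ 1/8
b·Ac²: 7553088/30579661·3136/507 + (-2625136/39316707)·658609/43264 = 4181766701/8177875056 ≠ 1/12
b·A²c: (-2625136/39316707)·84/13 = -73503808/170372397 ≠ 1/24

3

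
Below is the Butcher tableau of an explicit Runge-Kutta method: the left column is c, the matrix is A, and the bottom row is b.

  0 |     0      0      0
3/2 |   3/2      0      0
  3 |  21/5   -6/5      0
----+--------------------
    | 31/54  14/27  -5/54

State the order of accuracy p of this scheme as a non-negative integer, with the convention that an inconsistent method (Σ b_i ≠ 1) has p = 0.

3

b = (31/54, 14/27, -5/54)
c = (0, 3/2, 3)
Ac = (0, 0, -9/5)
Σ b_i: 31/54·1 + 14/27·1 + (-5/54)·1 = 1 ✓
b·c: 14/27·3/2 + (-5/54)·3 = 1/2 ✓
b·c²: 14/27·9/4 + (-5/54)·9 = 1/3 ✓
b·Ac: (-5/54)·(-9/5) = 1/6 ✓; 3 stages ⇒ order 3.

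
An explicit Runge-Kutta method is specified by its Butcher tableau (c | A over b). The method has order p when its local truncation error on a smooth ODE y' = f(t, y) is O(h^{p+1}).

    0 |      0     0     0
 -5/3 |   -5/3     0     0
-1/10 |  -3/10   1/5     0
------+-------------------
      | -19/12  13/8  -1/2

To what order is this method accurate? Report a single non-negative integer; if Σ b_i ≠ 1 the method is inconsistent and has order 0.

0

b = (-19/12, 13/8, -1/2)
c = (0, -5/3, -1/10)
Ac = (0, 0, -1/3)
Σ b_i: (-19/12)·1 + 13/8·1 + (-1/2)·1 = -11/24 ≠ 1 ⇒ order 0.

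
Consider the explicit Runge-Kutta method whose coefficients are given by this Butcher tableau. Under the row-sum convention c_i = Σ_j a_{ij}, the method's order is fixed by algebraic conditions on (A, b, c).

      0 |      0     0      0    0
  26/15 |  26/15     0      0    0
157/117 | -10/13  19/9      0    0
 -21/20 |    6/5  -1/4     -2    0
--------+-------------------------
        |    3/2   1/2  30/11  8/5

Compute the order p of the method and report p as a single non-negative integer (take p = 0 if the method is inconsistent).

0

b = (3/2, 1/2, 30/11, 8/5)
c = (0, 26/15, 157/117, -21/20)
Ac = (0, 0, 494/135, -3647/1170)
Σ b_i: 3/2·1 + 1/2·1 + 30/11·1 + 8/5·1 = 348/55 ≠ 1 ⇒ order 0.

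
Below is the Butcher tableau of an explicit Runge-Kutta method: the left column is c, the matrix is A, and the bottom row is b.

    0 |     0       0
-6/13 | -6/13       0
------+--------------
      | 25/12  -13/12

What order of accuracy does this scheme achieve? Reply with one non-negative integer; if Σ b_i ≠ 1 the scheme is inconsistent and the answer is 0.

b = (25/12, -13/12)
c = (0, -6/13)
Σ b_i: 25/12·1 + (-13/12)·1 = 1 ✓
b·c: (-13/12)·(-6/13) = 1/2 ✓; 2 stages ⇒ order 2.

2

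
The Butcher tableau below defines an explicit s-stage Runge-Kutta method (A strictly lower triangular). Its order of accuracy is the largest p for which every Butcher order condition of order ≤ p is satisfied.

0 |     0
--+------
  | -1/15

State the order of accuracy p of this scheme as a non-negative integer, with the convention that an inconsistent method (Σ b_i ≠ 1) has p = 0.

b = (-1/15)
c = (0)
Σ b_i: (-1/15)·1 = -1/15 ≠ 1 ⇒ order 0.

0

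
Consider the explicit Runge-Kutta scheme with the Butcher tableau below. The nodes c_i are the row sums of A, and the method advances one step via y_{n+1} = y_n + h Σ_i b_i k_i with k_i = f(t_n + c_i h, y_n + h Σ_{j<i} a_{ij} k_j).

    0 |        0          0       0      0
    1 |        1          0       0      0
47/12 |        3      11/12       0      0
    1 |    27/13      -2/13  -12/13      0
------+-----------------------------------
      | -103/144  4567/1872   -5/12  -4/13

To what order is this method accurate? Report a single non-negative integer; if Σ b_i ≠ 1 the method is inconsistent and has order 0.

b = (-103/144, 4567/1872, -5/12, -4/13)
c = (0, 1, 47/12, 1)
Ac = (0, 0, 11/12, -49/13)
Σ b_i: (-103/144)·1 + 4567/1872·1 + (-5/12)·1 + (-4/13)·1 = 1 ✓
b·c: 4567/1872·1 + (-5/12)·47/12 + (-4/13)·1 = 1/2 ✓
b·c²: 4567/1872·1 + (-5/12)·2209/144 + (-4/13)·1 = -7361/1728 ≠ 1/3 ⇒ order 2.
b·Ac: (-5/12)·11/12 + (-4/13)·(-49/13) = 18929/24336 ≠ 1/6

2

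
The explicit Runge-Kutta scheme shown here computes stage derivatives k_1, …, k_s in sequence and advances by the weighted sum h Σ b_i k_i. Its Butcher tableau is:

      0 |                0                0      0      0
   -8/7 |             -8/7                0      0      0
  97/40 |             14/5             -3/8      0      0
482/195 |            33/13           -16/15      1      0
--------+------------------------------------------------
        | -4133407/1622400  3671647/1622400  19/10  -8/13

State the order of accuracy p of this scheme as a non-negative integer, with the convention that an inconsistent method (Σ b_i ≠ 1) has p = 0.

b = (-4133407/1622400, 3671647/1622400, 19/10, -8/13)
c = (0, -8/7, 97/40, 482/195)
Ac = (0, 0, 3/7, 3061/840)
Σ b_i: (-4133407/1622400)·1 + 3671647/1622400·1 + 19/10·1 + (-8/13)·1 = 1 ✓
b·c: 3671647/1622400·(-8/7) + 19/10·97/40 + (-8/13)·482/195 = 1/2 ✓
b·c²: 3671647/1622400·64/49 + 19/10·9409/1600 + (-8/13)·232324/38025 = 22963402801/2214576000 ≠ 1/3 ⇒ order 2.
b·Ac: 19/10·3/7 + (-8/13)·3061/840 = -557/390 ≠ 1/6

2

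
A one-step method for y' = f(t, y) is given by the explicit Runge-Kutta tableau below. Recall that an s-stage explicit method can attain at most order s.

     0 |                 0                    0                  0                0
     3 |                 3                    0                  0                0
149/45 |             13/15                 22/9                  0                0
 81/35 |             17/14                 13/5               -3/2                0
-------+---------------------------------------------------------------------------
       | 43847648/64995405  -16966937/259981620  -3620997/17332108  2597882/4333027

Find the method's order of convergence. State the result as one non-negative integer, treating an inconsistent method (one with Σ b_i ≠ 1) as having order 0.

b = (43847648/64995405, -16966937/259981620, -3620997/17332108, 2597882/4333027)
c = (0, 3, 149/45, 81/35)
Ac = (0, 0, 22/3, 17/6)
Σ b_i: 43847648/64995405·1 + (-16966937/259981620)·1 + (-3620997/17332108)·1 + 2597882/4333027·1 = 1 ✓
b·c: (-16966937/259981620)·3 + (-3620997/17332108)·149/45 + 2597882/4333027·81/35 = 1/2 ✓
b·c²: (-16966937/259981620)·9 + (-3620997/17332108)·22201/2025 + 2597882/4333027·6561/1225 = 1/3 ✓
b·Ac: (-3620997/17332108)·22/3 + 2597882/4333027·17/6 = 1/6 ✓
b·c³: (-16966937/259981620)·27 + (-3620997/17332108)·3307949/91125 + 2597882/4333027·531441/42875 = -55996002071/29247932250 ≠ 1/4 ⇒ order 3.
b·(c∘Ac): (-3620997/17332108)·3278/135 + 2597882/4333027·459/70 = -9892219/8666054 ≠ 1/8
b·Ac²: (-3620997/17332108)·22 + 2597882/4333027·9389/1350 = -2494388627/5849586450 ≠ 1/12
b·A²c: 2597882/4333027·(-11) = -28576702/4333027 ≠ 1/24

3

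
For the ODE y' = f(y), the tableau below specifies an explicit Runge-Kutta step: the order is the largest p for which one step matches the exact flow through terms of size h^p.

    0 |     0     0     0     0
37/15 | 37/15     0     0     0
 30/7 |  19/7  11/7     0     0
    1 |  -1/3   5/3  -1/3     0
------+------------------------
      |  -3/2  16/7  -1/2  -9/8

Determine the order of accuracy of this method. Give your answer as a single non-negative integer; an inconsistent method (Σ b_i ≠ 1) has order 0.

0

b = (-3/2, 16/7, -1/2, -9/8)
c = (0, 37/15, 30/7, 1)
Ac = (0, 0, 407/105, 169/63)
Σ b_i: (-3/2)·1 + 16/7·1 + (-1/2)·1 + (-9/8)·1 = -47/56 ≠ 1 ⇒ order 0.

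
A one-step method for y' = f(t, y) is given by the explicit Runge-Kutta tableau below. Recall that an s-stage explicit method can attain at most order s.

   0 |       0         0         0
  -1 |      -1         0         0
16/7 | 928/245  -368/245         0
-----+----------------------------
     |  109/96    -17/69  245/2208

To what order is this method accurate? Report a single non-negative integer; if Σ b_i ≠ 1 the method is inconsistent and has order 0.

b = (109/96, -17/69, 245/2208)
c = (0, -1, 16/7)
Ac = (0, 0, 368/245)
Σ b_i: 109/96·1 + (-17/69)·1 + 245/2208·1 = 1 ✓
b·c: (-17/69)·(-1) + 245/2208·16/7 = 1/2 ✓
b·c²: (-17/69)·1 + 245/2208·256/49 = 1/3 ✓
b·Ac: 245/2208·368/245 = 1/6 ✓; 3 stages ⇒ order 3.

3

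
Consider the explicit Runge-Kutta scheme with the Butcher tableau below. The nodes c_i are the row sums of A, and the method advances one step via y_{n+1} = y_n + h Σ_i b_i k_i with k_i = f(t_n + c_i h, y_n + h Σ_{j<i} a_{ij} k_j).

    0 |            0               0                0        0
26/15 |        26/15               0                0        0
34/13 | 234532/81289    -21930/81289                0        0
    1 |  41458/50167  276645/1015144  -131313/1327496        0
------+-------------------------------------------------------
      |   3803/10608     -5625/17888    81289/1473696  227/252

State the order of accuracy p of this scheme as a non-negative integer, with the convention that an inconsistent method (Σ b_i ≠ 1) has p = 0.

b = (3803/10608, -5625/17888, 81289/1473696, 227/252)
c = (0, 26/15, 34/13, 1)
Ac = (0, 0, -2924/6253, 97/454)
Σ b_i: 3803/10608·1 + (-5625/17888)·1 + 81289/1473696·1 + 227/252·1 = 1 ✓
b·c: (-5625/17888)·26/15 + 81289/1473696·34/13 + 227/252·1 = 1/2 ✓
b·c²: (-5625/17888)·676/225 + 81289/1473696·1156/169 + 227/252·1 = 1/3 ✓
b·Ac: 81289/1473696·(-2924/6253) + 227/252·97/454 = 1/6 ✓
b·c³: (-5625/17888)·17576/3375 + 81289/1473696·39304/2197 + 227/252·1 = 1/4 ✓
b·(c∘Ac): 81289/1473696·(-99416/81289) + 227/252·97/454 = 1/8 ✓
b·Ac²: 81289/1473696·(-5848/7215) + 227/252·484/3405 = 1/12 ✓
b·A²c: 227/252·21/454 = 1/24 ✓; 4 stages ⇒ order 4.

4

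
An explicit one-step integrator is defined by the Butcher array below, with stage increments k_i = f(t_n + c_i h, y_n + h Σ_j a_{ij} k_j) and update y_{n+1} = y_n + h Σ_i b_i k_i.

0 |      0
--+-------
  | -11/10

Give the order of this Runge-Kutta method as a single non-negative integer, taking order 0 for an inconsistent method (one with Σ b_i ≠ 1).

b = (-11/10)
c = (0)
Σ b_i: (-11/10)·1 = -11/10 ≠ 1 ⇒ order 0.

0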